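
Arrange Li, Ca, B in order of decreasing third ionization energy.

Li > Ca > B

Consider each +2 ion: Li²⁺ is already 1 electron into the core; Ca²⁺ is the bare [Ar] core; B²⁺ still has 1 valence electron.
Breaking into a closed-shell core is much more expensive than removing a leftover valence electron — Ca and Li have the largest IE_3 here.
The numbers (kJ/mol): Li 11815, Ca 4912, B 3660.
Hence IE_3: B < Ca < Li.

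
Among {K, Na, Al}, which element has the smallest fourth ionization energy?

After 3 electrons have been removed, what remains? K³⁺ is already 2 electrons into the core; Na³⁺ is already 2 electrons into the core; Al³⁺ is the bare [Ne] core.
All of these are removing an electron from a noble-gas core or deeper; the smaller core (lower principal quantum number) is held far more tightly, and within a period the higher nuclear charge binds the same core more tightly.
Approximate IE_4 values (kJ/mol): K 5877, Na 9543, Al 11577.
Overall IE_4 order: K < Na < Al.

K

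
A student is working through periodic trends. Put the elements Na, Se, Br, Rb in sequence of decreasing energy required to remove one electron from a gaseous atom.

Br > Se > Na > Rb

Na is in period 3, group 1; Se is in period 4, group 16; Br is in period 4, group 17; Rb is in period 5, group 1.
First ionization energy rises across a period (greater Z_eff holds electrons more tightly) and falls down a group (valence electrons are farther from the nucleus).
Here both period and group differ, so the two effects have to be weighed against each other.
Na > Rb: they share group 1; the group trend gives Na the larger value.
Se > Na: period and group pull opposite ways; the across-period shift dominates (941 vs 496 kJ/mol).
Br > Se: both are in period 4; the period trend gives Br the larger value.
Tabulated first ionization energy (kJ/mol): Na 496, Se 941, Br 1140, Rb 403.
So from highest to lowest: Br > Se > Na > Rb.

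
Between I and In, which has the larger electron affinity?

I

Electron affinity generally becomes more exothermic across a period toward the halogens and less exothermic down a group.
All lie in period 5, so electron affinity increases left to right.
So I has the larger electron affinity (I > In).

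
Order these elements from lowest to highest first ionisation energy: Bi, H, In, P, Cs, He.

Cs < In < Bi < P < H < He

First ionization energy rises across a period (greater Z_eff holds electrons more tightly) and falls down a group (valence electrons are farther from the nucleus).
Here both period and group differ, so the two effects have to be weighed against each other.
In > Cs: both effects reinforce here, so In is clearly the higher of the two.
Bi > In: period and group pull opposite ways; the across-period shift dominates (703 vs 558 kJ/mol).
P > Bi: P sits above Bi in group 15, so the down-group effect alone puts P higher.
H > P: the two effects oppose for this pair; the down-group effect wins (1312 vs 1012 kJ/mol).
He > H: He lies to the right of H in period 1, so the across-period effect alone puts He higher.
Tabulated first ionization energy (kJ/mol): H 1312, He 2372, P 1012, In 558, Cs 376, Bi 703.
So from lowest to highest: Cs < In < Bi < P < H < He.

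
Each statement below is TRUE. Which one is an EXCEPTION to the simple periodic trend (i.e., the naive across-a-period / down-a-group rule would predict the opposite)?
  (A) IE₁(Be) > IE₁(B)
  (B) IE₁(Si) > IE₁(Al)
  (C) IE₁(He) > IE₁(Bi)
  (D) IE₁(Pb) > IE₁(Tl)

(A)

The general trend: first ionization energy increases across a period and decreases down a group.
(A) Be (period 2, group 2) vs B (period 2, group 13): the stated order contradicts the simple trend.
(B) Si (period 3, group 14) vs Al (period 3, group 13): the stated order agrees with the simple trend.
(C) He (period 1, group 18) vs Bi (period 6, group 15): the stated order agrees with the simple trend.
(D) Pb (period 6, group 14) vs Tl (period 6, group 13): the stated order agrees with the simple trend.
The exception is (A): removing B's lone 2p electron is easier than breaking Be's filled 2s².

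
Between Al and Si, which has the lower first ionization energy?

Al

First ionization energy rises across a period (greater Z_eff holds electrons more tightly) and falls down a group (valence electrons are farther from the nucleus).
All lie in period 3, so first ionization energy increases left to right.
So Al has the lower first ionization energy (Al < Si).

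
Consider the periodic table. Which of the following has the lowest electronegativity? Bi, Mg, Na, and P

Na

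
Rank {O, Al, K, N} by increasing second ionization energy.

Consider each +1 ion: O⁺ still has 5 valence electrons; Al⁺ still has 2 valence electrons; K⁺ is the bare [Ar] core; N⁺ still has 4 valence electrons.
Usually core removal costs more than valence removal, but here the competition is close: a tightly held n=2 valence electron can cost more to remove than an n=3 core electron, so the actual values have to decide it.
Valence configurations: O⁺ [He]2s²2p³, Al⁺ [Ne]3s², N⁺ [He]2s²2p².
The numbers (kJ/mol): O 3388, Al 1817, K 3052, N 2856.
So the second ionization energies run Al < N < K < O.

Al, N, K, O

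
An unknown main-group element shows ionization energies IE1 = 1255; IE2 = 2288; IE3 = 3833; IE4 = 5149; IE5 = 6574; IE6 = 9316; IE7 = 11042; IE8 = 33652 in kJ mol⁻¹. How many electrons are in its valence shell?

7

Look for the largest jump between consecutive ionization energies: IE8/IE7 ≈ 3.0, far larger than any earlier ratio.
That jump marks the point where a core electron is being removed. So the atom has 7 valence electrons.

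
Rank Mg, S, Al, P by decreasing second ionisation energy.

S > P > Al > Mg

The second ionization energy removes an electron from the +1 ion. For each element: Mg⁺ still has 1 valence electron; S⁺ still has 5 valence electrons; Al⁺ still has 2 valence electrons; P⁺ still has 4 valence electrons.
All are still removing valence electrons, so compare the +1 ions as you would atoms: IE_2 generally rises across a period (higher Z_eff) and falls down a group (larger shell), subject to the usual subshell exceptions.
Valence configurations: Mg⁺ [Ne]3s¹, S⁺ [Ne]3s²3p³, Al⁺ [Ne]3s², P⁺ [Ne]3s²3p².
Approximate IE_2 values (kJ/mol): Mg 1451, S 2252, Al 1817, P 1907.
So the second ionization energies run Mg < Al < P < S.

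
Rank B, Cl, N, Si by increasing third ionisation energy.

Consider each +2 ion: B²⁺ still has 1 valence electron; Cl²⁺ still has 5 valence electrons; N²⁺ still has 3 valence electrons; Si²⁺ still has 2 valence electrons.
All are still removing valence electrons, so compare the +2 ions as you would atoms: IE_3 generally rises across a period (higher Z_eff) and falls down a group (larger shell), subject to the usual subshell exceptions.
Valence configurations: B²⁺ [He]2s¹, Cl²⁺ [Ne]3s²3p³, N²⁺ [He]2s²2p¹, Si²⁺ [Ne]3s².
Tabulated IE_3 (kJ/mol): B 3660, Cl 3822, N 4578, Si 3232.
Putting it together, IE_3: Si < B < Cl < N.

Si, B, Cl, N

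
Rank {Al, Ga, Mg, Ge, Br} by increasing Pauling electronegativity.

Mg < Al < Ga < Ge < Br

Mg is in period 3, group 2; Al is in period 3, group 13; Ga is in period 4, group 13; Ge is in period 4, group 14; Br is in period 4, group 17.
Electronegativity increases across a period and decreases down a group, tracking effective nuclear charge and atomic size.
Neither a single period nor a single group — weigh both effects.
Al > Mg: Al lies to the right of Mg in period 3, so the across-period effect alone puts Al higher.
Ga > Al: this pair runs against the simple trend — see the exception note.
Ge > Ga: Ge lies to the right of Ga in period 4, so the across-period effect alone puts Ge higher.
Br > Ge: Br lies to the right of Ge in period 4, so the across-period effect alone puts Br higher.
Note the exception: Ga has a higher electronegativity than Al, contrary to the simple trend — poor shielding by filled d (and f) subshells raises the heavier element's effective nuclear charge more than the simple down-group trend predicts.
For reference (Pauling): Mg 1.31, Al 1.61, Ga 1.81, Ge 2.01, Br 2.96.
So from lowest to highest: Mg < Al < Ga < Ge < Br.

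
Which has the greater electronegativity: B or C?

C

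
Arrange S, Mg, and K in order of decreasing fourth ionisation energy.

Mg > K > S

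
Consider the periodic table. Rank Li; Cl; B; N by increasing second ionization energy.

Cl < B < N < Li

IE_2 is the cost of taking one more electron from the +1 cation: Li⁺ is the bare [He] core; Cl⁺ still has 6 valence electrons; B⁺ still has 2 valence electrons; N⁺ still has 4 valence electrons.
Breaking into a closed-shell core is much more expensive than removing a leftover valence electron — Li has the largest IE_2 here.
Valence configurations: Cl⁺ [Ne]3s²3p⁴, B⁺ [He]2s², N⁺ [He]2s²2p².
Approximate IE_2 values (kJ/mol): Li 7298, Cl 2298, B 2427, N 2856.
So the second ionization energies run Cl < B < N < Li.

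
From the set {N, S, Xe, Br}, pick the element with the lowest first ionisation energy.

N is in period 2, group 15; S is in period 3, group 16; Br is in period 4, group 17; Xe is in period 5, group 18.
IE₁ increases left→right with effective nuclear charge and decreases top→bottom as the valence shell moves farther out.
These sit on a diagonal, where the across-period and down-group effects partly cancel.
Br > S: period and group pull opposite ways; the across-period shift dominates (1140 vs 1000 kJ/mol).
Xe > Br: period and group pull opposite ways; the across-period shift dominates (1170 vs 1140 kJ/mol).
N > Xe: period and group pull opposite ways; the down-group shift dominates (1402 vs 1170 kJ/mol).
Tabulated first ionization energy (kJ/mol): N 1402, S 1000, Br 1140, Xe 1170.
The lowest first ionisation energy among these belongs to S.

S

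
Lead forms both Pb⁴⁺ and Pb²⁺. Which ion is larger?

Pb²⁺

Both ions have Z = 82 protons, but Pb⁴⁺ has lost more electrons, so its remaining electrons feel a larger effective nuclear charge per electron and are pulled in more tightly.
Higher positive charge → smaller ion, so Pb²⁺ > Pb⁴⁺.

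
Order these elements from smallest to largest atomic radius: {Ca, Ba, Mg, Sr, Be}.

Radius decreases left→right (rising Z_eff, same n) and increases top→bottom (higher n).
All are in group 2, so atomic radius increases down the group.
So from smallest to largest: Be < Mg < Ca < Sr < Ba.

Be, Mg, Ca, Sr, Ba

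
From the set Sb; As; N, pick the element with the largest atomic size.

Sb

Across a period the added protons contract the valence shell; down a group each new principal shell makes the atom larger.
All are in group 15, so atomic radius increases down the group.
The largest atomic size among these belongs to Sb.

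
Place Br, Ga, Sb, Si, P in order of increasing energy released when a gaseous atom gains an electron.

Si is in period 3, group 14; P is in period 3, group 15; Ga is in period 4, group 13; Br is in period 4, group 17; Sb is in period 5, group 15.
EA tends to increase across a period and decrease down a group, though the pattern is less regular than for IE or radius.
These span different periods and groups, so the two trends combine.
P > Ga: both effects reinforce here, so P is clearly the higher of the two.
Sb > P: this pair runs against the simple trend — see the exception note.
Si > Sb: period and group pull opposite ways; the down-group shift dominates (134 vs 103 kJ/mol).
Br > Si: the two effects oppose for this pair; the across-period effect wins (325 vs 134 kJ/mol).
Note the exception: Sb has a higher electron affinity than P, contrary to the simple trend — both are half-filled np³, but the pairing/repulsion penalty for the added electron shrinks as the p orbitals become larger and more diffuse down the group, and for Sb that outweighs the weaker nuclear attraction.
Note the exception: Si has a higher electron affinity than P, contrary to the simple trend — adding an electron to P's half-filled 3p³ is unfavourable, so Si (3p²) has the more exothermic EA.
For reference (kJ/mol): Si 134, P 72, Ga 29, Br 325, Sb 103.
So from lowest to highest: Ga < P < Sb < Si < Br.

Ga < P < Sb < Si < Br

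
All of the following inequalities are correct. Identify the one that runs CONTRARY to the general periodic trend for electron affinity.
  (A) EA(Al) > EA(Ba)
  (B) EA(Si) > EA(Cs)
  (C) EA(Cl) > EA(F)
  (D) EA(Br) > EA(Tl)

The general trend: electron affinity increases across a period and decreases down a group.
(A) Al (period 3, group 13) vs Ba (period 6, group 2): the stated order agrees with the simple trend.
(B) Si (period 3, group 14) vs Cs (period 6, group 1): the stated order agrees with the simple trend.
(C) Cl (period 3, group 17) vs F (period 2, group 17): the stated order contradicts the simple trend.
(D) Br (period 4, group 17) vs Tl (period 6, group 13): the stated order agrees with the simple trend.
The exception is (C): F's small 2p subshell makes the incoming electron feel strong e⁻–e⁻ repulsion, so Cl actually releases more energy on gaining an electron.

(C)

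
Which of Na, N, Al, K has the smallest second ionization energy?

Al

The second ionization energy removes an electron from the +1 ion. For each element: Na⁺ is the bare [Ne] core; N⁺ still has 4 valence electrons; Al⁺ still has 2 valence electrons; K⁺ is the bare [Ar] core.
Core electrons are held far more tightly than valence electrons, so K and Na top the IE_2 order.
Valence configurations: N⁺ [He]2s²2p², Al⁺ [Ne]3s².
Tabulated IE_2 (kJ/mol): Na 4562, N 2856, Al 1817, K 3052.
Overall IE_2 order: Al < N < K < Na.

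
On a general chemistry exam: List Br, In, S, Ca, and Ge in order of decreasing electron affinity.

Electron affinity generally becomes more exothermic across a period toward the halogens and less exothermic down a group.
These span different periods and groups, so the two trends combine.
In > Ca: period and group pull opposite ways; the across-period shift dominates (29 vs 2 kJ/mol).
Ge > In: relative to In, both the across-period and down-group shifts push Ge's electron affinity up.
S > Ge: relative to Ge, both the across-period and down-group shifts push S's electron affinity up.
Br > S: the two effects oppose for this pair; the across-period effect wins (325 vs 200 kJ/mol).
Tabulated electron affinity (kJ/mol): S 200, Ca 2, Ge 119, Br 325, In 29.
So from highest to lowest: Br > S > Ge > In > Ca.

Br > S > Ge > In > Ca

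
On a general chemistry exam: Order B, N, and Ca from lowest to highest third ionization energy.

B < N < Ca

After 2 electrons have been removed, what remains? B²⁺ still has 1 valence electron; N²⁺ still has 3 valence electrons; Ca²⁺ is the bare [Ar] core.
Pulling an electron out of a noble-gas core costs far more than removing a remaining valence electron, so Ca sits at the high end of IE_3.
Valence configurations: B²⁺ [He]2s¹, N²⁺ [He]2s²2p¹.
Tabulated IE_3 (kJ/mol): B 3660, N 4578, Ca 4912.
Overall IE_3 order: B < N < Ca.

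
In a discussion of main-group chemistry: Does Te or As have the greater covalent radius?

Atomic radius shrinks across a period as nuclear charge pulls the same shell inward, and grows down a group as new shells are added.
Neither a single period nor a single group — weigh both effects.
Te > As: period and group pull opposite ways; the down-group shift dominates (136 vs 121 pm).
For reference (pm): As 121, Te 136.
So Te has the greater covalent radius (Te > As).

Te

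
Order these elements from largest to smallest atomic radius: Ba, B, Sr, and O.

B is in period 2, group 13; O is in period 2, group 16; Sr is in period 5, group 2; Ba is in period 6, group 2.
Moving right in a period, electrons are added to the same shell under a stronger nuclear pull, so atoms get smaller; moving down, a new shell is opened and atoms get larger.
Here both period and group differ, so the two effects have to be weighed against each other.
B > O: both are in period 2; the period trend gives B the larger value.
Sr > B: relative to B, both the across-period and down-group shifts push Sr's atomic radius up.
Ba > Sr: Ba sits below Sr in group 2, so the down-group effect alone puts Ba larger.
Approximate values (pm): B 85, O 63, Sr 185, Ba 196.
So from largest to smallest: Ba > Sr > B > O.

Ba > Sr > B > O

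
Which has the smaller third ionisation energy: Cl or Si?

Si

After 2 electrons have been removed, what remains? Cl²⁺ still has 5 valence electrons; Si²⁺ still has 2 valence electrons.
All are still removing valence electrons, so compare the +2 ions as you would atoms: IE_3 generally rises across a period (higher Z_eff) and falls down a group (larger shell), subject to the usual subshell exceptions.
Valence configurations: Cl²⁺ [Ne]3s²3p³, Si²⁺ [Ne]3s².
The numbers (kJ/mol): Cl 3822, Si 3232.
Overall IE_3 order: Si < Cl.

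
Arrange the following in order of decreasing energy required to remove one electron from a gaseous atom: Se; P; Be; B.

P > Se > Be > B

Be is in period 2, group 2; B is in period 2, group 13; P is in period 3, group 15; Se is in period 4, group 16.
First ionization energy rises across a period (greater Z_eff holds electrons more tightly) and falls down a group (valence electrons are farther from the nucleus).
Here both period and group differ, so the two effects have to be weighed against each other.
Be > B: this pair runs against the simple trend — see the exception note.
Se > Be: period and group pull opposite ways; the across-period shift dominates (941 vs 900 kJ/mol).
P > Se: period and group pull opposite ways; the down-group shift dominates (1012 vs 941 kJ/mol).
Note the exception: Be has a higher first ionization energy than B, contrary to the simple trend — removing B's lone 2p electron is easier than breaking Be's filled 2s².
Tabulated first ionization energy (kJ/mol): Be 900, B 801, P 1012, Se 941.
So from highest to lowest: P > Se > Be > B.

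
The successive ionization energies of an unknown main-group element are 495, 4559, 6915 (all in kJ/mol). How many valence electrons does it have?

1

Look for the largest jump between consecutive ionization energies: IE2/IE1 ≈ 9.2, far larger than any earlier ratio.
That jump marks the point where a core electron is being removed. So the atom has 1 valence electron.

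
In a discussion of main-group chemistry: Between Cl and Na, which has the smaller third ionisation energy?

Cl

After 2 electrons have been removed, what remains? Cl²⁺ still has 5 valence electrons; Na²⁺ is already 1 electron into the core.
Core electrons are held far more tightly than valence electrons, so Na tops the IE_3 order.
Approximate IE_3 values (kJ/mol): Cl 3822, Na 6910.
Putting it together, IE_3: Cl < Na.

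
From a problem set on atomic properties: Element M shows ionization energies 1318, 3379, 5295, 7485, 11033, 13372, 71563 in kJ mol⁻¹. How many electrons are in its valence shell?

6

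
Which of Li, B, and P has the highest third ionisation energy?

After 2 electrons have been removed, what remains? Li²⁺ is already 1 electron into the core; B²⁺ still has 1 valence electron; P²⁺ still has 3 valence electrons.
Pulling an electron out of a noble-gas core costs far more than removing a remaining valence electron, so Li sits at the high end of IE_3.
Valence configurations: B²⁺ [He]2s¹, P²⁺ [Ne]3s²3p¹.
Approximate IE_3 values (kJ/mol): Li 11815, B 3660, P 2914.
Hence IE_3: P < B < Li.

Li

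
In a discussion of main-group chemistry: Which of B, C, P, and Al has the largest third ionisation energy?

The third ionization energy removes an electron from the +2 ion. For each element: B²⁺ still has 1 valence electron; C²⁺ still has 2 valence electrons; P²⁺ still has 3 valence electrons; Al²⁺ still has 1 valence electron.
All are still removing valence electrons, so compare the +2 ions as you would atoms: IE_3 generally rises across a period (higher Z_eff) and falls down a group (larger shell), subject to the usual subshell exceptions.
Valence configurations: B²⁺ [He]2s¹, C²⁺ [He]2s², P²⁺ [Ne]3s²3p¹, Al²⁺ [Ne]3s¹.
The numbers (kJ/mol): B 3660, C 4620, P 2914, Al 2745.
So the third ionization energies run Al < P < B < C.

C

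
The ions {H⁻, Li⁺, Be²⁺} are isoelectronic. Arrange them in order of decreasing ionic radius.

H⁻, Li⁺, Be²⁺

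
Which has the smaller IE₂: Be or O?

After 1 electron has been removed, what remains? Be⁺ still has 1 valence electron; O⁺ still has 5 valence electrons.
All are still removing valence electrons, so compare the +1 ions as you would atoms: IE_2 generally rises across a period (higher Z_eff) and falls down a group (larger shell), subject to the usual subshell exceptions.
Valence configurations: Be⁺ [He]2s¹, O⁺ [He]2s²2p³.
Tabulated IE_2 (kJ/mol): Be 1757, O 3388.
Hence IE_2: Be < O.

Be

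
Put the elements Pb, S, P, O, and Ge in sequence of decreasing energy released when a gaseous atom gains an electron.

S, O, Ge, P, Pb

O is in period 2, group 16; P is in period 3, group 15; S is in period 3, group 16; Ge is in period 4, group 14; Pb is in period 6, group 14.
Atoms with high Z_eff and room in the valence shell (especially the halogens) have the most exothermic electron affinities.
These span different periods and groups, so the two trends combine.
P > Pb: both effects reinforce here, so P is clearly the higher of the two.
Ge > P: this pair runs against the simple trend — see the exception note.
O > Ge: both effects reinforce here, so O is clearly the higher of the two.
S > O: this pair runs against the simple trend — see the exception note.
Note the exception: Ge has a higher electron affinity than P, contrary to the simple trend — adding an electron to P's half-filled np³ subshell costs electron-pairing energy.
Note the exception: S has a higher electron affinity than O, contrary to the simple trend — the compact 2p subshell of O repels the added electron more than S's larger 3p does.
Tabulated electron affinity (kJ/mol): O 141, P 72, S 200, Ge 119, Pb 35.
So from highest to lowest: S > O > Ge > P > Pb.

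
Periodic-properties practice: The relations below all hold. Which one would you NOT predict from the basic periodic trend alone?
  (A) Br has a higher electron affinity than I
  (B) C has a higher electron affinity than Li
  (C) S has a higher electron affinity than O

The general trend: electron affinity increases across a period and decreases down a group.
(A) Br (period 4, group 17) vs I (period 5, group 17): the stated order agrees with the simple trend.
(B) C (period 2, group 14) vs Li (period 2, group 1): the stated order agrees with the simple trend.
(C) S (period 3, group 16) vs O (period 2, group 16): the stated order contradicts the simple trend.
The exception is (C): the compact 2p subshell of O repels the added electron more than S's larger 3p does.

(C)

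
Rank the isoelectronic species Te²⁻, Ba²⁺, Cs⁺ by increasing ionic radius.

All of these have 54 electrons, so size is governed by nuclear charge alone: the more protons, the stronger the pull on the same electron cloud, and the smaller the ion.
Nuclear charges: Ba²⁺ (Z=56), Cs⁺ (Z=55), Te²⁻ (Z=52).
Smallest to largest: Ba²⁺ < Cs⁺ < Te²⁻.

Ba²⁺, Cs⁺, Te²⁻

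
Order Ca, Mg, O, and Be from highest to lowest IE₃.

Be, Mg, O, Ca

Consider each +2 ion: Ca²⁺ is the bare [Ar] core; Mg²⁺ is the bare [Ne] core; O²⁺ still has 4 valence electrons; Be²⁺ is the bare [He] core.
Usually core removal costs more than valence removal, but here the competition is close: a tightly held n=2 valence electron can cost more to remove than an n=3 core electron, so the actual values have to decide it.
Tabulated IE_3 (kJ/mol): Ca 4912, Mg 7733, O 5300, Be 14849.
Putting it together, IE_3: Ca < O < Mg < Be.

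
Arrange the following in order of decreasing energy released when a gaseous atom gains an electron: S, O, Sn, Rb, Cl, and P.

Cl > S > O > Sn > P > Rb

O is in period 2, group 16; P is in period 3, group 15; S is in period 3, group 16; Cl is in period 3, group 17; Rb is in period 5, group 1; Sn is in period 5, group 14.
Adding an electron releases more energy for atoms nearer the top right (short of the noble gases).
Here both period and group differ, so the two effects have to be weighed against each other.
P > Rb: both effects reinforce here, so P is clearly the higher of the two.
Sn > P: this pair runs against the simple trend — see the exception note.
O > Sn: relative to Sn, both the across-period and down-group shifts push O's electron affinity up.
S > O: this pair runs against the simple trend — see the exception note.
Cl > S: Cl lies to the right of S in period 3, so the across-period effect alone puts Cl higher.
Note the exception: Sn has a higher electron affinity than P, contrary to the simple trend — adding an electron to P's half-filled np³ subshell costs electron-pairing energy.
Note the exception: S has a higher electron affinity than O, contrary to the simple trend — the compact 2p subshell of O repels the added electron more than S's larger 3p does.
Approximate values (kJ/mol): O 141, P 72, S 200, Cl 349, Rb 47, Sn 107.
So from highest to lowest: Cl > S > O > Sn > P > Rb.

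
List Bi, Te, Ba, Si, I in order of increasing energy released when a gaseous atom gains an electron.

Si is in period 3, group 14; Te is in period 5, group 16; I is in period 5, group 17; Ba is in period 6, group 2; Bi is in period 6, group 15.
Atoms with high Z_eff and room in the valence shell (especially the halogens) have the most exothermic electron affinities.
These span different periods and groups, so the two trends combine.
Bi > Ba: Bi lies to the right of Ba in period 6, so the across-period effect alone puts Bi higher.
Si > Bi: the two effects oppose for this pair; the down-group effect wins (134 vs 91 kJ/mol).
Te > Si: period and group pull opposite ways; the across-period shift dominates (190 vs 134 kJ/mol).
I > Te: I lies to the right of Te in period 5, so the across-period effect alone puts I higher.
Tabulated electron affinity (kJ/mol): Si 134, Te 190, I 295, Ba 14, Bi 91.
So from lowest to highest: Ba < Bi < Si < Te < I.

Ba, Bi, Si, Te, I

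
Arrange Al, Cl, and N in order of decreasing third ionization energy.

N, Cl, Al

The third ionization energy removes an electron from the +2 ion. For each element: Al²⁺ still has 1 valence electron; Cl²⁺ still has 5 valence electrons; N²⁺ still has 3 valence electrons.
All are still removing valence electrons, so compare the +2 ions as you would atoms: IE_3 generally rises across a period (higher Z_eff) and falls down a group (larger shell), subject to the usual subshell exceptions.
Valence configurations: Al²⁺ [Ne]3s¹, Cl²⁺ [Ne]3s²3p³, N²⁺ [He]2s²2p¹.
The numbers (kJ/mol): Al 2745, Cl 3822, N 4578.
So the third ionization energies run Al < Cl < N.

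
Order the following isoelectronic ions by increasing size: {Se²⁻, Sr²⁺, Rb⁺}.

Sr²⁺ < Rb⁺ < Se²⁻

All of these have 36 electrons, so size is governed by nuclear charge alone: the more protons, the stronger the pull on the same electron cloud, and the smaller the ion.
Nuclear charges: Sr²⁺ (Z=38), Rb⁺ (Z=37), Se²⁻ (Z=34).
Smallest to largest: Sr²⁺ < Rb⁺ < Se²⁻.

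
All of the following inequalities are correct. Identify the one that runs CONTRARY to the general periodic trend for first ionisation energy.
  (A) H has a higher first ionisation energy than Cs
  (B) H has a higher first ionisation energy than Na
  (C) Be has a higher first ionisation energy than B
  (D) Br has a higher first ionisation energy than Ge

(C)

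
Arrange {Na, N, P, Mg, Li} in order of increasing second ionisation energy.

Consider each +1 ion: Na⁺ is the bare [Ne] core; N⁺ still has 4 valence electrons; P⁺ still has 4 valence electrons; Mg⁺ still has 1 valence electron; Li⁺ is the bare [He] core.
Pulling an electron out of a noble-gas core costs far more than removing a remaining valence electron, so Na and Li sit at the high end of IE_2.
Valence configurations: N⁺ [He]2s²2p², P⁺ [Ne]3s²3p², Mg⁺ [Ne]3s¹.
The numbers (kJ/mol): Na 4562, N 2856, P 1907, Mg 1451, Li 7298.
So the second ionization energies run Mg < P < N < Na < Li.

Mg, P, N, Na, Li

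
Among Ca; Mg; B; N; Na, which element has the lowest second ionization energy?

Ca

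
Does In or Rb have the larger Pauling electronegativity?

Rb is in period 5, group 1; In is in period 5, group 13.
EN rises left→right (higher Z_eff, smaller atoms) and falls top→bottom (larger, more shielded atoms).
All lie in period 5, so electronegativity increases left to right.
So In has the larger Pauling electronegativity (In > Rb).

In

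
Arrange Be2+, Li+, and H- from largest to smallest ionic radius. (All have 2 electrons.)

H- > Li+ > Be2+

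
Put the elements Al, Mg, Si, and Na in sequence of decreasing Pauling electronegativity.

Si > Al > Mg > Na

Na is in period 3, group 1; Mg is in period 3, group 2; Al is in period 3, group 13; Si is in period 3, group 14.
Smaller atoms with higher effective nuclear charge are more electronegative.
All lie in period 3, so electronegativity increases left to right.
So from highest to lowest: Si > Al > Mg > Na.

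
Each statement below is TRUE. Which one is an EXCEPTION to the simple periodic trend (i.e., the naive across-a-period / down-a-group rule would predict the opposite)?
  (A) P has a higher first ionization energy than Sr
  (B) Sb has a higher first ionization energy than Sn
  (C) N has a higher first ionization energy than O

(C)

The general trend: first ionization energy increases across a period and decreases down a group.
(A) P (period 3, group 15) vs Sr (period 5, group 2): the stated order agrees with the simple trend.
(B) Sb (period 5, group 15) vs Sn (period 5, group 14): the stated order agrees with the simple trend.
(C) N (period 2, group 15) vs O (period 2, group 16): the stated order contradicts the simple trend.
The exception is (C): pairing an electron in O's 2p⁴ costs repulsion energy, so O ionizes more easily than half-filled N (2p³).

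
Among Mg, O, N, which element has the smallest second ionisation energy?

Mg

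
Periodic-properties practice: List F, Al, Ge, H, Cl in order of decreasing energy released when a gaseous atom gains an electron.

Cl, F, Ge, H, Al

H is in period 1, group 1; F is in period 2, group 17; Al is in period 3, group 13; Cl is in period 3, group 17; Ge is in period 4, group 14.
EA tends to increase across a period and decrease down a group, though the pattern is less regular than for IE or radius.
These span different periods and groups, so the two trends combine.
H > Al: the two effects oppose for this pair; the down-group effect wins (73 vs 42 kJ/mol).
Ge > H: period and group pull opposite ways; the across-period shift dominates (119 vs 73 kJ/mol).
F > Ge: both effects reinforce here, so F is clearly the higher of the two.
Cl > F: this pair runs against the simple trend — see the exception note.
Note the exception: Cl has a higher electron affinity than F, contrary to the simple trend — F's small 2p subshell makes the incoming electron feel strong e⁻–e⁻ repulsion, so Cl actually releases more energy on gaining an electron.
Approximate values (kJ/mol): H 73, F 328, Al 42, Cl 349, Ge 119.
So from highest to lowest: Cl > F > Ge > H > Al.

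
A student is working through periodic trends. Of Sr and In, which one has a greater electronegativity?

Sr is in period 5, group 2; In is in period 5, group 13.
EN rises left→right (higher Z_eff, smaller atoms) and falls top→bottom (larger, more shielded atoms).
All lie in period 5, so electronegativity increases left to right.
So In has the greater electronegativity (In > Sr).

In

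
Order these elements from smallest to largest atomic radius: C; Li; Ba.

C, Li, Ba

Li is in period 2, group 1; C is in period 2, group 14; Ba is in period 6, group 2.
Atomic radius shrinks across a period as nuclear charge pulls the same shell inward, and grows down a group as new shells are added.
Neither a single period nor a single group — weigh both effects.
Li > C: both are in period 2; the period trend gives Li the larger value.
Ba > Li: the two effects oppose for this pair; the down-group effect wins (196 vs 133 pm).
Tabulated atomic radius (pm): Li 133, C 75, Ba 196.
So from smallest to largest: C < Li < Ba.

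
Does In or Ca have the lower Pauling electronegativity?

Ca is in period 4, group 2; In is in period 5, group 13.
Smaller atoms with higher effective nuclear charge are more electronegative.
A diagonal step moves right (one effect) and down (the opposite effect) at once.
In > Ca: the two effects oppose for this pair; the across-period effect wins (1.78 vs 1.00).
Tabulated electronegativity (Pauling): Ca 1.00, In 1.78.
So Ca has the lower Pauling electronegativity (Ca < In).

Ca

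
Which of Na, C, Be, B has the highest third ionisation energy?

Be

Consider each +2 ion: Na²⁺ is already 1 electron into the core; C²⁺ still has 2 valence electrons; Be²⁺ is the bare [He] core; B²⁺ still has 1 valence electron.
Core electrons are held far more tightly than valence electrons, so Na and Be top the IE_3 order.
Valence configurations: C²⁺ [He]2s², B²⁺ [He]2s¹.
Tabulated IE_3 (kJ/mol): Na 6910, C 4620, Be 14849, B 3660.
Overall IE_3 order: B < C < Na < Be.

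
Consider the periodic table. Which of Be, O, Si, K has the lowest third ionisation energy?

Si

IE_3 is the cost of taking one more electron from the +2 cation: Be²⁺ is the bare [He] core; O²⁺ still has 4 valence electrons; Si²⁺ still has 2 valence electrons; K²⁺ is already 1 electron into the core.
Usually core removal costs more than valence removal, but here the competition is close: a tightly held n=2 valence electron can cost more to remove than an n=3 core electron, so the actual values have to decide it.
Valence configurations: O²⁺ [He]2s²2p², Si²⁺ [Ne]3s².
Approximate IE_3 values (kJ/mol): Be 14849, O 5300, Si 3232, K 4420.
Hence IE_3: Si < K < O < Be.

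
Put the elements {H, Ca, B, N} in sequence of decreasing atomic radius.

Ca > B > N > H

Moving right in a period, electrons are added to the same shell under a stronger nuclear pull, so atoms get smaller; moving down, a new shell is opened and atoms get larger.
These span different periods and groups, so the two trends combine.
N > H: period and group pull opposite ways; the down-group shift dominates (71 vs 32 pm).
B > N: both are in period 2; the period trend gives B the larger value.
Ca > B: relative to B, both the across-period and down-group shifts push Ca's atomic radius up.
For reference (pm): H 32, B 85, N 71, Ca 171.
So from largest to smallest: Ca > B > N > H.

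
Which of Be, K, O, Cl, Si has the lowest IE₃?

Si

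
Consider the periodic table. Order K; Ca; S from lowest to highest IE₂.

IE_2 is the cost of taking one more electron from the +1 cation: K⁺ is the bare [Ar] core; Ca⁺ still has 1 valence electron; S⁺ still has 5 valence electrons.
Core electrons are held far more tightly than valence electrons, so K tops the IE_2 order.
Valence configurations: Ca⁺ [Ar]4s¹, S⁺ [Ne]3s²3p³.
The numbers (kJ/mol): K 3052, Ca 1145, S 2252.
Putting it together, IE_2: Ca < S < K.

Ca < S < K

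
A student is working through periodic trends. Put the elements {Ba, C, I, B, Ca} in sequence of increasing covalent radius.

C < B < I < Ca < Ba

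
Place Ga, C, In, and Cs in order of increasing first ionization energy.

Cs < In < Ga < C

C is in period 2, group 14; Ga is in period 4, group 13; In is in period 5, group 13; Cs is in period 6, group 1.
Removing the outermost electron gets harder across a period and easier down a group.
These span different periods and groups, so the two trends combine.
In > Cs: relative to Cs, both the across-period and down-group shifts push In's first ionization energy up.
Ga > In: they share group 13; the group trend gives Ga the larger value.
C > Ga: both effects reinforce here, so C is clearly the higher of the two.
For reference (kJ/mol): C 1086, Ga 579, In 558, Cs 376.
So from lowest to highest: Cs < In < Ga < C.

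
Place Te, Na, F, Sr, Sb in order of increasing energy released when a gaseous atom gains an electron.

Sr < Na < Sb < Te < F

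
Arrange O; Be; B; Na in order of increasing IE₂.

Be < B < O < Na

The second ionization energy removes an electron from the +1 ion. For each element: O⁺ still has 5 valence electrons; Be⁺ still has 1 valence electron; B⁺ still has 2 valence electrons; Na⁺ is the bare [Ne] core.
Breaking into a closed-shell core is much more expensive than removing a leftover valence electron — Na has the largest IE_2 here.
Valence configurations: O⁺ [He]2s²2p³, Be⁺ [He]2s¹, B⁺ [He]2s².
Approximate IE_2 values (kJ/mol): O 3388, Be 1757, B 2427, Na 4562.
Putting it together, IE_2: Be < B < O < Na.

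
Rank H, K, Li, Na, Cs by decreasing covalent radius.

Radius decreases left→right (rising Z_eff, same n) and increases top→bottom (higher n).
All are in group 1, so atomic radius increases down the group.
So from largest to smallest: Cs > K > Na > Li > H.

Cs, K, Na, Li, H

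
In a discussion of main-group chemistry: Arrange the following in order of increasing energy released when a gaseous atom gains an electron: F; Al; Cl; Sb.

EA tends to increase across a period and decrease down a group, though the pattern is less regular than for IE or radius.
Neither a single period nor a single group — weigh both effects.
Sb > Al: period and group pull opposite ways; the across-period shift dominates (103 vs 42 kJ/mol).
F > Sb: both effects reinforce here, so F is clearly the higher of the two.
Cl > F: this pair runs against the simple trend — see the exception note.
Note the exception: Cl has a higher electron affinity than F, contrary to the simple trend — F's small 2p subshell makes the incoming electron feel strong e⁻–e⁻ repulsion, so Cl actually releases more energy on gaining an electron.
Approximate values (kJ/mol): F 328, Al 42, Cl 349, Sb 103.
So from lowest to highest: Al < Sb < F < Cl.

Al < Sb < F < Cl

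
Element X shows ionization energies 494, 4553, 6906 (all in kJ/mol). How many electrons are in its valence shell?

Look for the largest jump between consecutive ionization energies: IE2/IE1 ≈ 9.2, far larger than any earlier ratio.
That jump marks the point where a core electron is being removed. So the atom has 1 valence electron.

1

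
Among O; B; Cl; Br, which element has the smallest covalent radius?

B is in period 2, group 13; O is in period 2, group 16; Cl is in period 3, group 17; Br is in period 4, group 17.
Atomic radius shrinks across a period as nuclear charge pulls the same shell inward, and grows down a group as new shells are added.
Here both period and group differ, so the two effects have to be weighed against each other.
B > O: both are in period 2; the period trend gives B the larger value.
Cl > B: the two effects oppose for this pair; the down-group effect wins (99 vs 85 pm).
Br > Cl: Br sits below Cl in group 17, so the down-group effect alone puts Br larger.
Approximate values (pm): B 85, O 63, Cl 99, Br 114.
The smallest covalent radius among these belongs to O.

O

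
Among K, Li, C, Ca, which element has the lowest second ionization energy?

Ca

After 1 electron has been removed, what remains? K⁺ is the bare [Ar] core; Li⁺ is the bare [He] core; C⁺ still has 3 valence electrons; Ca⁺ still has 1 valence electron.
Breaking into a closed-shell core is much more expensive than removing a leftover valence electron — K and Li have the largest IE_2 here.
Valence configurations: C⁺ [He]2s²2p¹, Ca⁺ [Ar]4s¹.
Approximate IE_2 values (kJ/mol): K 3052, Li 7298, C 2353, Ca 1145.
So the second ionization energies run Ca < C < K < Li.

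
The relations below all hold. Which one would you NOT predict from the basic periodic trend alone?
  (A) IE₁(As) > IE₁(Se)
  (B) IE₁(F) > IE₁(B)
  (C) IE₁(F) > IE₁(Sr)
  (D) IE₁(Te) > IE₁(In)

The general trend: first ionisation energy increases across a period and decreases down a group.
(A) As (period 4, group 15) vs Se (period 4, group 16): the stated order contradicts the simple trend.
(B) F (period 2, group 17) vs B (period 2, group 13): the stated order agrees with the simple trend.
(C) F (period 2, group 17) vs Sr (period 5, group 2): the stated order agrees with the simple trend.
(D) Te (period 5, group 16) vs In (period 5, group 13): the stated order agrees with the simple trend.
The exception is (A): Se (4p⁴) ionizes more easily than half-filled As (4p³).

(A)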